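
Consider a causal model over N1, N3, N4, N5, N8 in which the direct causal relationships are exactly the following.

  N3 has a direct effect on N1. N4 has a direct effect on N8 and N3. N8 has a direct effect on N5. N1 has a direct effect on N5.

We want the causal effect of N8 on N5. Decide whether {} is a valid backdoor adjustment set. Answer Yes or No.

No

Backdoor paths from N8 to N5 (paths whose first edge points into N8):
  P1: N8 <- N4 -> N3 -> N1 -> N5
Condition 1 (no descendant of N8 in the set): holds — descendants of N8 are {N5}; none are in {}.
Condition 2 (every backdoor path blocked by {}):
  P1: open — no interior node is in the conditioning set.
{} does not satisfy the backdoor criterion.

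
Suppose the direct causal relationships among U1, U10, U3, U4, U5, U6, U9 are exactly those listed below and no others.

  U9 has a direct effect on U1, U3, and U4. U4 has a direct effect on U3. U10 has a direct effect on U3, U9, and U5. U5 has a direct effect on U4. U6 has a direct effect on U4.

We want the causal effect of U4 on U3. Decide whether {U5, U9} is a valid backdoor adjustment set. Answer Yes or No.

Yes

Backdoor paths from U4 to U3 (paths whose first edge points into U4):
  P1: U4 <- U5 <- U10 -> U9 -> U3
  P2: U4 <- U5 <- U10 -> U3
  P3: U4 <- U9 <- U10 -> U3
  P4: U4 <- U9 -> U3
Condition 1 (no descendant of U4 in the set): holds — descendants of U4 are {U3}; none are in {U5, U9}.
Condition 2 (every backdoor path blocked by {U5, U9}):
  P1: blocked at chain node U5 ∈ conditioning set.
  P2: blocked at chain node U5 ∈ conditioning set.
  P3: blocked at chain node U9 ∈ conditioning set.
  P4: blocked at fork node U9 ∈ conditioning set.
{U5, U9} satisfies the backdoor criterion.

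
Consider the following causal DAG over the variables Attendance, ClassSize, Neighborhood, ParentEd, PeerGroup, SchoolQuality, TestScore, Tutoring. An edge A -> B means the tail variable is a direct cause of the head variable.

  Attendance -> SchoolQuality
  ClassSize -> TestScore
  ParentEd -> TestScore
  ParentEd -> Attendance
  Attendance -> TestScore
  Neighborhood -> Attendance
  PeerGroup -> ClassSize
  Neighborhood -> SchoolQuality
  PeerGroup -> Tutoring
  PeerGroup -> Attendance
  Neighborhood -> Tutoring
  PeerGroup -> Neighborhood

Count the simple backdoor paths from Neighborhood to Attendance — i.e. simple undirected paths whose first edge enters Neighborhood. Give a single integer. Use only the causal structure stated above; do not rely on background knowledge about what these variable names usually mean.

3

A backdoor path from Neighborhood to Attendance is any simple undirected path whose first edge points into Neighborhood (i.e. leaves Neighborhood via a parent).
Parents of Neighborhood: {PeerGroup}.
Enumerating:
  P1: Neighborhood <- PeerGroup -> ClassSize -> TestScore <- ParentEd -> Attendance
  P2: Neighborhood <- PeerGroup -> ClassSize -> TestScore <- Attendance
  P3: Neighborhood <- PeerGroup -> Attendance
That exhausts the simple backdoor paths. Count: 3.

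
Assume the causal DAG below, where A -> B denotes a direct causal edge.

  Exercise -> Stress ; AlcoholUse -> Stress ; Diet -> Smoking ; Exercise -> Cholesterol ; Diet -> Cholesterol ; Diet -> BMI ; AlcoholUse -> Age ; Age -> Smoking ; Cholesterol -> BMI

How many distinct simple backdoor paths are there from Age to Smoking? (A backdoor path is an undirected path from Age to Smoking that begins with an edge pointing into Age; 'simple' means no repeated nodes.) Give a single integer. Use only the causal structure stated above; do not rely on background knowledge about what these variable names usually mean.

A backdoor path from Age to Smoking is any simple undirected path whose first edge points into Age (i.e. leaves Age via a parent).
Parents of Age: {AlcoholUse}.
Enumerating:
  P1: Age <- AlcoholUse -> Stress <- Exercise -> Cholesterol <- Diet -> Smoking
  P2: Age <- AlcoholUse -> Stress <- Exercise -> Cholesterol -> BMI <- Diet -> Smoking
That exhausts the simple backdoor paths. Count: 2.

2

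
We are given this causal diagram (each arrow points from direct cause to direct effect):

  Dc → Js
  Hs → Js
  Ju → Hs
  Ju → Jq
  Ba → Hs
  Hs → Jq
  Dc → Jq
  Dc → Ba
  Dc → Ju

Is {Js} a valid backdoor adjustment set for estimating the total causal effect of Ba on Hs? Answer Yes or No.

Backdoor paths from Ba to Hs (paths whose first edge points into Ba):
  P1: Ba <- Dc -> Ju -> Hs
  P2: Ba <- Dc -> Ju -> Jq <- Hs
  P3: Ba <- Dc -> Js <- Hs
  P4: Ba <- Dc -> Jq <- Ju -> Hs
  P5: Ba <- Dc -> Jq <- Hs
Condition 1 (no descendant of Ba in the set): FAILS — Js is a descendant of Ba.
Condition 2 (every backdoor path blocked by {Js}):
  P1: open — no interior node is in the conditioning set.
  P2: blocked at collider Jq (neither it nor any descendant is in the conditioning set).
  P3: open — collider(s) Js are conditioned on (or have a conditioned descendant) and no non-collider on the path is in the set.
  P4: blocked at collider Jq (neither it nor any descendant is in the conditioning set).
  P5: blocked at collider Jq (neither it nor any descendant is in the conditioning set).
{Js} does not satisfy the backdoor criterion.

No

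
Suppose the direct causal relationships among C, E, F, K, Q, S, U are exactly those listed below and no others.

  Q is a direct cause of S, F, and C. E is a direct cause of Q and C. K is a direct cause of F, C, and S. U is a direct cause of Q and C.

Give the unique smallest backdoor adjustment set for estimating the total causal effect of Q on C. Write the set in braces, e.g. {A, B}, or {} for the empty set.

Variables eligible for adjustment (non-descendants of Q, excluding Q and C): {E, K, U}.
Backdoor paths from Q to C:
  P1: Q <- E -> C
  P2: Q <- U -> C
The empty set is not sufficient: P1 (Q <- E -> C) has no collider blocking it and no conditioned non-collider, so it is open.
Try {E, U}:
  P1: blocked at fork node E ∈ conditioning set.
  P2: blocked at fork node U ∈ conditioning set.
{E, U} contains no descendant of Q and blocks every backdoor path.
Every element of {E, U} is needed (dropping E leaves P1 open; dropping U leaves P2 open), so no proper subset is valid.
Among all size-2 subsets of the eligible variables, only {E, U} blocks every backdoor path, so it is the unique smallest valid adjustment set.

{E, U}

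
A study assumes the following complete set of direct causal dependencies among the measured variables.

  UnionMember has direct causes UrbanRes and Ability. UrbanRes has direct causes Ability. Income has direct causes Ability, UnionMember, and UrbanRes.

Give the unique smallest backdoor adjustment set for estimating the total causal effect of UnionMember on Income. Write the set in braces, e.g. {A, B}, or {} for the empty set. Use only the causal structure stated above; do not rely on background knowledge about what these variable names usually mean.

{Ability, UrbanRes}

Variables eligible for adjustment (non-descendants of UnionMember, excluding UnionMember and Income): {Ability, UrbanRes}.
Backdoor paths from UnionMember to Income:
  P1: UnionMember <- Ability -> UrbanRes -> Income
  P2: UnionMember <- Ability -> Income
  P3: UnionMember <- UrbanRes <- Ability -> Income
  P4: UnionMember <- UrbanRes -> Income
The empty set is not sufficient: P1 (UnionMember <- Ability -> UrbanRes -> Income) has no collider blocking it and no conditioned non-collider, so it is open.
Try {Ability, UrbanRes}:
  P1: blocked at fork node Ability ∈ conditioning set.
  P2: blocked at fork node Ability ∈ conditioning set.
  P3: blocked at chain node UrbanRes ∈ conditioning set.
  P4: blocked at fork node UrbanRes ∈ conditioning set.
{Ability, UrbanRes} contains no descendant of UnionMember and blocks every backdoor path.
Every element of {Ability, UrbanRes} is needed (dropping Ability leaves P2 open; dropping UrbanRes leaves P4 open), so no proper subset is valid.
Among all size-2 subsets of the eligible variables, only {Ability, UrbanRes} blocks every backdoor path, so it is the unique smallest valid adjustment set.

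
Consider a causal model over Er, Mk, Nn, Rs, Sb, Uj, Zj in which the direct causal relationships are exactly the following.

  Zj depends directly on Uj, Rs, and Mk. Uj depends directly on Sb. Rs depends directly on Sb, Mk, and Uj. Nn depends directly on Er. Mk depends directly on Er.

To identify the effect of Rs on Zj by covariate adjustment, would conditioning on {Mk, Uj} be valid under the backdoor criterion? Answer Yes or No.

Yes

Backdoor paths from Rs to Zj (paths whose first edge points into Rs):
  P1: Rs <- Sb -> Uj -> Zj
  P2: Rs <- Uj -> Zj
  P3: Rs <- Mk -> Zj
Condition 1 (no descendant of Rs in the set): holds — descendants of Rs are {Zj}; none are in {Mk, Uj}.
Condition 2 (every backdoor path blocked by {Mk, Uj}):
  P1: blocked at chain node Uj ∈ conditioning set.
  P2: blocked at fork node Uj ∈ conditioning set.
  P3: blocked at fork node Mk ∈ conditioning set.
{Mk, Uj} satisfies the backdoor criterion.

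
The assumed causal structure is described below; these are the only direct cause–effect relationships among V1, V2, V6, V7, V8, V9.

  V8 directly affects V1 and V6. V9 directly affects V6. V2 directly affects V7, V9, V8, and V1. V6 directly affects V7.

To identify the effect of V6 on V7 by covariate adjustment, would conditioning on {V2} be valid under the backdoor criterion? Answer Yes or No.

Backdoor paths from V6 to V7 (paths whose first edge points into V6):
  P1: V6 <- V8 <- V2 -> V7
  P2: V6 <- V8 -> V1 <- V2 -> V7
  P3: V6 <- V9 <- V2 -> V7
Condition 1 (no descendant of V6 in the set): holds — descendants of V6 are {V7}; none are in {V2}.
Condition 2 (every backdoor path blocked by {V2}):
  P1: blocked at fork node V2 ∈ conditioning set.
  P2: blocked at collider V1 (neither it nor any descendant is in the conditioning set).
  P3: blocked at fork node V2 ∈ conditioning set.
{V2} satisfies the backdoor criterion.

Yes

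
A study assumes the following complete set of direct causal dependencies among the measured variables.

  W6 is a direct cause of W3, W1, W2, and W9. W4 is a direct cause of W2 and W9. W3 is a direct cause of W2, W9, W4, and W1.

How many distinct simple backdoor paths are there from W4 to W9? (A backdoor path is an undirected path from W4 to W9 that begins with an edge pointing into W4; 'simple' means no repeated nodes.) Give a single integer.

A backdoor path from W4 to W9 is any simple undirected path whose first edge points into W4 (i.e. leaves W4 via a parent).
Parents of W4: {W3}.
Enumerating:
  P1: W4 <- W3 <- W6 -> W9
  P2: W4 <- W3 -> W9
  P3: W4 <- W3 -> W2 <- W6 -> W9
  P4: W4 <- W3 -> W1 <- W6 -> W9
That exhausts the simple backdoor paths. Count: 4.

4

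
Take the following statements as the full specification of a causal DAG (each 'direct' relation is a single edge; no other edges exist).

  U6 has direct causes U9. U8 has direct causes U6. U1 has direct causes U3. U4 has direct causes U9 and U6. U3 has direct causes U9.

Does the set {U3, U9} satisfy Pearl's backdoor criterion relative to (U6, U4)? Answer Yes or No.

Yes

Backdoor paths from U6 to U4 (paths whose first edge points into U6):
  P1: U6 <- U9 -> U4
Condition 1 (no descendant of U6 in the set): holds — descendants of U6 are {U4, U8}; none are in {U3, U9}.
Condition 2 (every backdoor path blocked by {U3, U9}):
  P1: blocked at fork node U9 ∈ conditioning set.
{U3, U9} satisfies the backdoor criterion.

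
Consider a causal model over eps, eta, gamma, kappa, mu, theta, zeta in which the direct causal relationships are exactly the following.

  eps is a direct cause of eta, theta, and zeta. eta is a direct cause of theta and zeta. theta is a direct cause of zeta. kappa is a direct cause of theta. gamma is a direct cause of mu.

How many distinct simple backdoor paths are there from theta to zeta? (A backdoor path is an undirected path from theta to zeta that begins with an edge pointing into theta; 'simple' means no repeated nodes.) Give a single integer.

4

A backdoor path from theta to zeta is any simple undirected path whose first edge points into theta (i.e. leaves theta via a parent).
Parents of theta: {eps, eta, kappa}.
Enumerating:
  P1: theta <- eps -> eta -> zeta
  P2: theta <- eps -> zeta
  P3: theta <- eta <- eps -> zeta
  P4: theta <- eta -> zeta
That exhausts the simple backdoor paths. Count: 4.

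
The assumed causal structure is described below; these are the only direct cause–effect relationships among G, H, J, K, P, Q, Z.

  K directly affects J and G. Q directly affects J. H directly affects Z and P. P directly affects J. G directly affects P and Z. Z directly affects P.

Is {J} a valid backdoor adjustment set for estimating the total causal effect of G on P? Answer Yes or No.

Backdoor paths from G to P (paths whose first edge points into G):
  P1: G <- K -> J <- P
Condition 1 (no descendant of G in the set): FAILS — J is a descendant of G.
Condition 2 (every backdoor path blocked by {J}):
  P1: open — collider(s) J are conditioned on (or have a conditioned descendant) and no non-collider on the path is in the set.
{J} does not satisfy the backdoor criterion.

No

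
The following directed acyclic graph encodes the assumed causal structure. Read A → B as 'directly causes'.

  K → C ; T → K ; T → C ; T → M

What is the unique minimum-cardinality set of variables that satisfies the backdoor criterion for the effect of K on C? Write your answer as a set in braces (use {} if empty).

Variables eligible for adjustment (non-descendants of K, excluding K and C): {M, T}.
Backdoor paths from K to C:
  P1: K <- T -> C
The empty set is not sufficient: P1 (K <- T -> C) has no collider blocking it and no conditioned non-collider, so it is open.
Try {T}:
  P1: blocked at fork node T ∈ conditioning set.
{T} contains no descendant of K and blocks every backdoor path.
No other singleton works — e.g. {M} leaves P1 open — so {T} is the unique smallest valid adjustment set.

{T}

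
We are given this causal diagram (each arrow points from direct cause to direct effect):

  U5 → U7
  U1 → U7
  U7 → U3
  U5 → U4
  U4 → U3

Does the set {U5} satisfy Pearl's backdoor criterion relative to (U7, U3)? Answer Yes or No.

Yes

Backdoor paths from U7 to U3 (paths whose first edge points into U7):
  P1: U7 <- U5 -> U4 -> U3
Condition 1 (no descendant of U7 in the set): holds — descendants of U7 are {U3}; none are in {U5}.
Condition 2 (every backdoor path blocked by {U5}):
  P1: blocked at fork node U5 ∈ conditioning set.
{U5} satisfies the backdoor criterion.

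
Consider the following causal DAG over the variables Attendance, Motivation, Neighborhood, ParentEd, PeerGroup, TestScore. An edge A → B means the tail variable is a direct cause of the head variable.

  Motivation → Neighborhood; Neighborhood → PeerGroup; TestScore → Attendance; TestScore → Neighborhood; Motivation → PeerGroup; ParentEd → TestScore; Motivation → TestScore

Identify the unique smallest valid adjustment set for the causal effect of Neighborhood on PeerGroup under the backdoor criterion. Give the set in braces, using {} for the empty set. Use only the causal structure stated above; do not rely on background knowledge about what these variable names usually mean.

Variables eligible for adjustment (non-descendants of Neighborhood, excluding Neighborhood and PeerGroup): {Attendance, Motivation, ParentEd, TestScore}.
Backdoor paths from Neighborhood to PeerGroup:
  P1: Neighborhood <- Motivation -> PeerGroup
  P2: Neighborhood <- TestScore <- Motivation -> PeerGroup
The empty set is not sufficient: P1 (Neighborhood <- Motivation -> PeerGroup) has no collider blocking it and no conditioned non-collider, so it is open.
Try {Motivation}:
  P1: blocked at fork node Motivation ∈ conditioning set.
  P2: blocked at fork node Motivation ∈ conditioning set.
{Motivation} contains no descendant of Neighborhood and blocks every backdoor path.
No other singleton works — e.g. {ParentEd} leaves P1 open — so {Motivation} is the unique smallest valid adjustment set.

{Motivation}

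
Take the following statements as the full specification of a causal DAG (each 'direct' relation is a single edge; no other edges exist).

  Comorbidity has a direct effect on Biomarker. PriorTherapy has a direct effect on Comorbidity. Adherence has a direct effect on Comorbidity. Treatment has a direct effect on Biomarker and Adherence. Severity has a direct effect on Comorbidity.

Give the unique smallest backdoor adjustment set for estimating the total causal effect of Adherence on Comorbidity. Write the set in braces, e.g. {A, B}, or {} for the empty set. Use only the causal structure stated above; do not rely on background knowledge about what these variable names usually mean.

Variables eligible for adjustment (non-descendants of Adherence, excluding Adherence and Comorbidity): {PriorTherapy, Severity, Treatment}.
Backdoor paths from Adherence to Comorbidity:
  P1: Adherence <- Treatment -> Biomarker <- Comorbidity
Each backdoor path contains an unconditioned collider, so every path is already blocked with the empty conditioning set:
  P1: blocked at collider Biomarker (neither it nor any descendant is in the conditioning set).
The empty set is therefore the unique smallest valid set.

{}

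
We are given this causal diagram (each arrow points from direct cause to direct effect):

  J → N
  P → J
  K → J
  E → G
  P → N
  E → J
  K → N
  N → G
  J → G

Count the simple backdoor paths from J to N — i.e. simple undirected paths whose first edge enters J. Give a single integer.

A backdoor path from J to N is any simple undirected path whose first edge points into J (i.e. leaves J via a parent).
Parents of J: {E, K, P}.
Enumerating:
  P1: J <- P -> N
  P2: J <- E -> G <- N
  P3: J <- K -> N
That exhausts the simple backdoor paths. Count: 3.

3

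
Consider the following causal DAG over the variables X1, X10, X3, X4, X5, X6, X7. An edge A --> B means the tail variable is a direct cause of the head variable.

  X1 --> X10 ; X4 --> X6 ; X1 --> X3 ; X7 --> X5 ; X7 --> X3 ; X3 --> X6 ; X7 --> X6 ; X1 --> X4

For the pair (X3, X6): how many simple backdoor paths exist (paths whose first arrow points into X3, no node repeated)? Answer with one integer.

2

A backdoor path from X3 to X6 is any simple undirected path whose first edge points into X3 (i.e. leaves X3 via a parent).
Parents of X3: {X1, X7}.
Enumerating:
  P1: X3 <- X7 -> X6
  P2: X3 <- X1 -> X4 -> X6
That exhausts the simple backdoor paths. Count: 2.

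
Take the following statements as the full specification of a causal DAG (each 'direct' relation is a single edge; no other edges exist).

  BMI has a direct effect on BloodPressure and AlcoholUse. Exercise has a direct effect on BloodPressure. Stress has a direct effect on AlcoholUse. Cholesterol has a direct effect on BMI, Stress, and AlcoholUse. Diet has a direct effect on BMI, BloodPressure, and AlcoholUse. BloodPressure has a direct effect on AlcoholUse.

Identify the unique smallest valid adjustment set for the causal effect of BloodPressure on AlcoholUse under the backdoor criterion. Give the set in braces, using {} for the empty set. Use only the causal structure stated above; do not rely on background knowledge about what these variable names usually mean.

Variables eligible for adjustment (non-descendants of BloodPressure, excluding BloodPressure and AlcoholUse): {BMI, Cholesterol, Diet, Exercise, Stress}.
Backdoor paths from BloodPressure to AlcoholUse:
  P1: BloodPressure <- Diet -> BMI <- Cholesterol -> Stress -> AlcoholUse
  P2: BloodPressure <- Diet -> BMI <- Cholesterol -> AlcoholUse
  P3: BloodPressure <- Diet -> BMI -> AlcoholUse
  P4: BloodPressure <- Diet -> AlcoholUse
  P5: BloodPressure <- BMI <- Cholesterol -> Stress -> AlcoholUse
  P6: BloodPressure <- BMI <- Cholesterol -> AlcoholUse
  P7: BloodPressure <- BMI <- Diet -> AlcoholUse
  P8: BloodPressure <- BMI -> AlcoholUse
The empty set is not sufficient: P3 (BloodPressure <- Diet -> BMI -> AlcoholUse) has no collider blocking it and no conditioned non-collider, so it is open.
Try {BMI, Diet}:
  P1: blocked at fork node Diet ∈ conditioning set.
  P2: blocked at fork node Diet ∈ conditioning set.
  P3: blocked at fork node Diet ∈ conditioning set.
  P4: blocked at fork node Diet ∈ conditioning set.
  P5: blocked at chain node BMI ∈ conditioning set.
  P6: blocked at chain node BMI ∈ conditioning set.
  P7: blocked at chain node BMI ∈ conditioning set.
  P8: blocked at fork node BMI ∈ conditioning set.
{BMI, Diet} contains no descendant of BloodPressure and blocks every backdoor path.
Every element of {BMI, Diet} is needed (dropping BMI leaves P5 open; dropping Diet leaves P1 open), so no proper subset is valid.
Among all size-2 subsets of the eligible variables, only {BMI, Diet} blocks every backdoor path, so it is the unique smallest valid adjustment set.

{BMI, Diet}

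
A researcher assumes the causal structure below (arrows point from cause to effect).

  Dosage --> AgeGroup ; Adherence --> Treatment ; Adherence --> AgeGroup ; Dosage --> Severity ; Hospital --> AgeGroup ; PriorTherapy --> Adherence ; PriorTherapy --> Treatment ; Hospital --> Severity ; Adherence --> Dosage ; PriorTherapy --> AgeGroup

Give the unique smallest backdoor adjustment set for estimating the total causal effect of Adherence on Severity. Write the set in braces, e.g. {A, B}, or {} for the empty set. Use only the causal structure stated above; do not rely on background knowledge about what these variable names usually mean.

Variables eligible for adjustment (non-descendants of Adherence, excluding Adherence and Severity): {Hospital, PriorTherapy}.
Backdoor paths from Adherence to Severity:
  P1: Adherence <- PriorTherapy -> AgeGroup <- Hospital -> Severity
  P2: Adherence <- PriorTherapy -> AgeGroup <- Dosage -> Severity
Each backdoor path contains an unconditioned collider, so every path is already blocked with the empty conditioning set:
  P1: blocked at collider AgeGroup (neither it nor any descendant is in the conditioning set).
  P2: blocked at collider AgeGroup (neither it nor any descendant is in the conditioning set).
The empty set is therefore the unique smallest valid set.

{}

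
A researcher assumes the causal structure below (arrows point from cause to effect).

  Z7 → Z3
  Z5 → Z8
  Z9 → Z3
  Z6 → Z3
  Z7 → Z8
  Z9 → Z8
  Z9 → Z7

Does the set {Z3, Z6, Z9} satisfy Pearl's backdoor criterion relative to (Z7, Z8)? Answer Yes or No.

No

Backdoor paths from Z7 to Z8 (paths whose first edge points into Z7):
  P1: Z7 <- Z9 -> Z8
Condition 1 (no descendant of Z7 in the set): FAILS — Z3 is a descendant of Z7.
Condition 2 (every backdoor path blocked by {Z3, Z6, Z9}):
  P1: blocked at fork node Z9 ∈ conditioning set.
{Z3, Z6, Z9} does not satisfy the backdoor criterion.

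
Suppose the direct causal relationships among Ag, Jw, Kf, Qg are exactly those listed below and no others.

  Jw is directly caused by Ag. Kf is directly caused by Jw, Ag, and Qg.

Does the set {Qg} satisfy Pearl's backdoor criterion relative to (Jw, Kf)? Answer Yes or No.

Backdoor paths from Jw to Kf (paths whose first edge points into Jw):
  P1: Jw <- Ag -> Kf
Condition 1 (no descendant of Jw in the set): holds — descendants of Jw are {Kf}; none are in {Qg}.
Condition 2 (every backdoor path blocked by {Qg}):
  P1: open — no interior node is in the conditioning set.
{Qg} does not satisfy the backdoor criterion.

No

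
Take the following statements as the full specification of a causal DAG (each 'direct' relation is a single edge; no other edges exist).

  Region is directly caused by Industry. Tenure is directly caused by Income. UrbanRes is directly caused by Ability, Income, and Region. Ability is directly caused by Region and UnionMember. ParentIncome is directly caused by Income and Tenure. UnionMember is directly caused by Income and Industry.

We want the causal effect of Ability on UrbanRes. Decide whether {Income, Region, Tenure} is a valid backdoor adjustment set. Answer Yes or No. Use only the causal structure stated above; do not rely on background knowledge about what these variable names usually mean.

Backdoor paths from Ability to UrbanRes (paths whose first edge points into Ability):
  P1: Ability <- Region <- Industry -> UnionMember <- Income -> UrbanRes
  P2: Ability <- Region -> UrbanRes
  P3: Ability <- UnionMember <- Industry -> Region -> UrbanRes
  P4: Ability <- UnionMember <- Income -> UrbanRes
Condition 1 (no descendant of Ability in the set): holds — descendants of Ability are {UrbanRes}; none are in {Income, Region, Tenure}.
Condition 2 (every backdoor path blocked by {Income, Region, Tenure}):
  P1: blocked at chain node Region ∈ conditioning set.
  P2: blocked at fork node Region ∈ conditioning set.
  P3: blocked at chain node Region ∈ conditioning set.
  P4: blocked at fork node Income ∈ conditioning set.
{Income, Region, Tenure} satisfies the backdoor criterion.

Yes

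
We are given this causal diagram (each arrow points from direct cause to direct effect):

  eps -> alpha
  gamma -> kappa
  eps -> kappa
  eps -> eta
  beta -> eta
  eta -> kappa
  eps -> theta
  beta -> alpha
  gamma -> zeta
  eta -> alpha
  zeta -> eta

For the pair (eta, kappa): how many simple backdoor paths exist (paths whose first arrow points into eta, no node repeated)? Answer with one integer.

3

A backdoor path from eta to kappa is any simple undirected path whose first edge points into eta (i.e. leaves eta via a parent).
Parents of eta: {beta, eps, zeta}.
Enumerating:
  P1: eta <- beta -> alpha <- eps -> kappa
  P2: eta <- eps -> kappa
  P3: eta <- zeta <- gamma -> kappa
That exhausts the simple backdoor paths. Count: 3.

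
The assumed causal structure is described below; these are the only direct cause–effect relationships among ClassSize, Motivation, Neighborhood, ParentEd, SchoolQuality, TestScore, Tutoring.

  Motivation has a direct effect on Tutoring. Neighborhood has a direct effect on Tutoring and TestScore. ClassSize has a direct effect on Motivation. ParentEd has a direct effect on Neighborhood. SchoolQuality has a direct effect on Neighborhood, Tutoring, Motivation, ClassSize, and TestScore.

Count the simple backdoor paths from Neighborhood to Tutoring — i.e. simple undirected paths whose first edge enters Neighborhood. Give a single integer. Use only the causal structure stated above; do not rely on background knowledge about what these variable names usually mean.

3

A backdoor path from Neighborhood to Tutoring is any simple undirected path whose first edge points into Neighborhood (i.e. leaves Neighborhood via a parent).
Parents of Neighborhood: {ParentEd, SchoolQuality}.
Enumerating:
  P1: Neighborhood <- SchoolQuality -> ClassSize -> Motivation -> Tutoring
  P2: Neighborhood <- SchoolQuality -> Motivation -> Tutoring
  P3: Neighborhood <- SchoolQuality -> Tutoring
That exhausts the simple backdoor paths. Count: 3.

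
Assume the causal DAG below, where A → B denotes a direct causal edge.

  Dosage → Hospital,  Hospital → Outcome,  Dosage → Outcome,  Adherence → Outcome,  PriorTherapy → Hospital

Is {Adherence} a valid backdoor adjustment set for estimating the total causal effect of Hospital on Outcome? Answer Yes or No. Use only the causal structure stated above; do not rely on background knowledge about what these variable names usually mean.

Backdoor paths from Hospital to Outcome (paths whose first edge points into Hospital):
  P1: Hospital <- Dosage -> Outcome
Condition 1 (no descendant of Hospital in the set): holds — descendants of Hospital are {Outcome}; none are in {Adherence}.
Condition 2 (every backdoor path blocked by {Adherence}):
  P1: open — no interior node is in the conditioning set.
{Adherence} does not satisfy the backdoor criterion.

No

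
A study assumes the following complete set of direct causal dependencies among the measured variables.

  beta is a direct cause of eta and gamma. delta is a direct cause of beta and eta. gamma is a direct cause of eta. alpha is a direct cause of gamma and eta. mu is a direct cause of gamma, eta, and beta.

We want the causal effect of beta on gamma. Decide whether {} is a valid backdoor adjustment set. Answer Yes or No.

Backdoor paths from beta to gamma (paths whose first edge points into beta):
  P1: beta <- delta -> eta <- alpha -> gamma
  P2: beta <- delta -> eta <- mu -> gamma
  P3: beta <- delta -> eta <- gamma
  P4: beta <- mu -> gamma
  P5: beta <- mu -> eta <- alpha -> gamma
  P6: beta <- mu -> eta <- gamma
Condition 1 (no descendant of beta in the set): holds — descendants of beta are {eta, gamma}; none are in {}.
Condition 2 (every backdoor path blocked by {}):
  P1: blocked at collider eta (neither it nor any descendant is in the conditioning set).
  P2: blocked at collider eta (neither it nor any descendant is in the conditioning set).
  P3: blocked at collider eta (neither it nor any descendant is in the conditioning set).
  P4: open — no interior node is in the conditioning set.
  P5: blocked at collider eta (neither it nor any descendant is in the conditioning set).
  P6: blocked at collider eta (neither it nor any descendant is in the conditioning set).
{} does not satisfy the backdoor criterion.

No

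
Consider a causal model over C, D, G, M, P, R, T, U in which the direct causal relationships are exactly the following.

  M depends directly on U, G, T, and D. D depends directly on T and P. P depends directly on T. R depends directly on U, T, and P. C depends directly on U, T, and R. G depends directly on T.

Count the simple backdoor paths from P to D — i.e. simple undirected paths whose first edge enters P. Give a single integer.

A backdoor path from P to D is any simple undirected path whose first edge points into P (i.e. leaves P via a parent).
Parents of P: {T}.
Enumerating:
  P1: P <- T -> R <- U -> M <- D
  P2: P <- T -> R -> C <- U -> M <- D
  P3: P <- T -> D
  P4: P <- T -> G -> M <- D
  P5: P <- T -> M <- D
  P6: P <- T -> C <- U -> M <- D
  P7: P <- T -> C <- R <- U -> M <- D
That exhausts the simple backdoor paths. Count: 7.

7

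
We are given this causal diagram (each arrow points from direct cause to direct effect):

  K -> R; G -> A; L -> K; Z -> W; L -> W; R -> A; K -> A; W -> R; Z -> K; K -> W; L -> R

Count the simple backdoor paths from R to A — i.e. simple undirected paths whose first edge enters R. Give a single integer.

A backdoor path from R to A is any simple undirected path whose first edge points into R (i.e. leaves R via a parent).
Parents of R: {K, L, W}.
Enumerating:
  P1: R <- L -> K -> A
  P2: R <- L -> W <- Z -> K -> A
  P3: R <- L -> W <- K -> A
  P4: R <- K -> A
  P5: R <- W <- L -> K -> A
  P6: R <- W <- Z -> K -> A
  P7: R <- W <- K -> A
That exhausts the simple backdoor paths. Count: 7.

7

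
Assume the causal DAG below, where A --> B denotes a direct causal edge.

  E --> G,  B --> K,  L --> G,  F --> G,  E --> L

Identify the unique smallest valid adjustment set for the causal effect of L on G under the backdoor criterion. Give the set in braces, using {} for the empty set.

Variables eligible for adjustment (non-descendants of L, excluding L and G): {B, E, F, K}.
Backdoor paths from L to G:
  P1: L <- E -> G
The empty set is not sufficient: P1 (L <- E -> G) has no collider blocking it and no conditioned non-collider, so it is open.
Try {E}:
  P1: blocked at fork node E ∈ conditioning set.
{E} contains no descendant of L and blocks every backdoor path.
No other singleton works — e.g. {F} leaves P1 open — so {E} is the unique smallest valid adjustment set.

{E}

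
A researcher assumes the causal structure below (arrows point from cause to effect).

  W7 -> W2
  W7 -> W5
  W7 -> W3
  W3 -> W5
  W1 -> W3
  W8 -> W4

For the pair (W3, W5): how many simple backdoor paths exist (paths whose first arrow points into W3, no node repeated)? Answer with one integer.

1

A backdoor path from W3 to W5 is any simple undirected path whose first edge points into W3 (i.e. leaves W3 via a parent).
Parents of W3: {W1, W7}.
Enumerating:
  P1: W3 <- W7 -> W5
That exhausts the simple backdoor paths. Count: 1.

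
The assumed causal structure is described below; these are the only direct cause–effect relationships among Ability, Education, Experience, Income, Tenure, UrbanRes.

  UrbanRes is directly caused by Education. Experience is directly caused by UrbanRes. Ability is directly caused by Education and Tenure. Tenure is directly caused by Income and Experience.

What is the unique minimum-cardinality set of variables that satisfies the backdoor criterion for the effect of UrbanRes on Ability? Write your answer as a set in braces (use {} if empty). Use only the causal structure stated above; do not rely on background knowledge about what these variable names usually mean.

Variables eligible for adjustment (non-descendants of UrbanRes, excluding UrbanRes and Ability): {Education, Income}.
Backdoor paths from UrbanRes to Ability:
  P1: UrbanRes <- Education -> Ability
The empty set is not sufficient: P1 (UrbanRes <- Education -> Ability) has no collider blocking it and no conditioned non-collider, so it is open.
Try {Education}:
  P1: blocked at fork node Education ∈ conditioning set.
{Education} contains no descendant of UrbanRes and blocks every backdoor path.
No other singleton works — e.g. {Income} leaves P1 open — so {Education} is the unique smallest valid adjustment set.

{Education}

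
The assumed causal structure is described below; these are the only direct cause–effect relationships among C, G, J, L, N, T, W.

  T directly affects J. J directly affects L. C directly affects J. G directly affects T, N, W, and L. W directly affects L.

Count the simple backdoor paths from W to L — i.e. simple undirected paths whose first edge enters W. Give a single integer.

A backdoor path from W to L is any simple undirected path whose first edge points into W (i.e. leaves W via a parent).
Parents of W: {G}.
Enumerating:
  P1: W <- G -> T -> J -> L
  P2: W <- G -> L
That exhausts the simple backdoor paths. Count: 2.

2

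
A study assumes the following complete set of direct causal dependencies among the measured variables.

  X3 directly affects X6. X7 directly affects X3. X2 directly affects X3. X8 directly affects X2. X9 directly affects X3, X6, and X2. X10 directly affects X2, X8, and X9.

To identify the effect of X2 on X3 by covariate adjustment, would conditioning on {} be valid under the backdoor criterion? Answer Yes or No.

No

Backdoor paths from X2 to X3 (paths whose first edge points into X2):
  P1: X2 <- X10 -> X9 -> X3
  P2: X2 <- X10 -> X9 -> X6 <- X3
  P3: X2 <- X8 <- X10 -> X9 -> X3
  P4: X2 <- X8 <- X10 -> X9 -> X6 <- X3
  P5: X2 <- X9 -> X3
  P6: X2 <- X9 -> X6 <- X3
Condition 1 (no descendant of X2 in the set): holds — descendants of X2 are {X3, X6}; none are in {}.
Condition 2 (every backdoor path blocked by {}):
  P1: open — no interior node is in the conditioning set.
  P2: blocked at collider X6 (neither it nor any descendant is in the conditioning set).
  P3: open — no interior node is in the conditioning set.
  P4: blocked at collider X6 (neither it nor any descendant is in the conditioning set).
  P5: open — no interior node is in the conditioning set.
  P6: blocked at collider X6 (neither it nor any descendant is in the conditioning set).
{} does not satisfy the backdoor criterion.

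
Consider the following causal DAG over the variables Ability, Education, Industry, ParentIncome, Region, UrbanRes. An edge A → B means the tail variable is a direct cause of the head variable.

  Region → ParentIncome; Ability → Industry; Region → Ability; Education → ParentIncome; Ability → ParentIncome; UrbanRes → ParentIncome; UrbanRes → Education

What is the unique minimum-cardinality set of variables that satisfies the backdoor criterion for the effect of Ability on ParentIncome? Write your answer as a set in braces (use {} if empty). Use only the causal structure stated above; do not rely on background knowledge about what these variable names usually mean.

Variables eligible for adjustment (non-descendants of Ability, excluding Ability and ParentIncome): {Education, Region, UrbanRes}.
Backdoor paths from Ability to ParentIncome:
  P1: Ability <- Region -> ParentIncome
The empty set is not sufficient: P1 (Ability <- Region -> ParentIncome) has no collider blocking it and no conditioned non-collider, so it is open.
Try {Region}:
  P1: blocked at fork node Region ∈ conditioning set.
{Region} contains no descendant of Ability and blocks every backdoor path.
No other singleton works — e.g. {UrbanRes} leaves P1 open — so {Region} is the unique smallest valid adjustment set.

{Region}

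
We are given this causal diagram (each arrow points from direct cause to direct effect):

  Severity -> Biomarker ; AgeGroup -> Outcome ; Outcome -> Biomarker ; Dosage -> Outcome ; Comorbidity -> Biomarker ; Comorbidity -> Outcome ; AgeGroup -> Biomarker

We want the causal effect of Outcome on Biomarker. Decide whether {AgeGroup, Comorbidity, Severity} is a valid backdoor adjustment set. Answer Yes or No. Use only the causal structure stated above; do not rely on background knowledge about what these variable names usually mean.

Backdoor paths from Outcome to Biomarker (paths whose first edge points into Outcome):
  P1: Outcome <- AgeGroup -> Biomarker
  P2: Outcome <- Comorbidity -> Biomarker
Condition 1 (no descendant of Outcome in the set): holds — descendants of Outcome are {Biomarker}; none are in {AgeGroup, Comorbidity, Severity}.
Condition 2 (every backdoor path blocked by {AgeGroup, Comorbidity, Severity}):
  P1: blocked at fork node AgeGroup ∈ conditioning set.
  P2: blocked at fork node Comorbidity ∈ conditioning set.
{AgeGroup, Comorbidity, Severity} satisfies the backdoor criterion.

Yes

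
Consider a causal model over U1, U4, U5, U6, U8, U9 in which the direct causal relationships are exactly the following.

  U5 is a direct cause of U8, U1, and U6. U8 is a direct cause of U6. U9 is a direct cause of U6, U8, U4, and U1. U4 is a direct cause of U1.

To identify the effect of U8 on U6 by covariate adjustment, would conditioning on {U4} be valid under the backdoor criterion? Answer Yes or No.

No

Backdoor paths from U8 to U6 (paths whose first edge points into U8):
  P1: U8 <- U5 -> U6
  P2: U8 <- U5 -> U1 <- U9 -> U6
  P3: U8 <- U5 -> U1 <- U4 <- U9 -> U6
  P4: U8 <- U9 -> U4 -> U1 <- U5 -> U6
  P5: U8 <- U9 -> U6
  P6: U8 <- U9 -> U1 <- U5 -> U6
Condition 1 (no descendant of U8 in the set): holds — descendants of U8 are {U6}; none are in {U4}.
Condition 2 (every backdoor path blocked by {U4}):
  P1: open — no interior node is in the conditioning set.
  P2: blocked at collider U1 (neither it nor any descendant is in the conditioning set).
  P3: blocked at collider U1 (neither it nor any descendant is in the conditioning set).
  P4: blocked at chain node U4 ∈ conditioning set.
  P5: open — no interior node is in the conditioning set.
  P6: blocked at collider U1 (neither it nor any descendant is in the conditioning set).
{U4} does not satisfy the backdoor criterion.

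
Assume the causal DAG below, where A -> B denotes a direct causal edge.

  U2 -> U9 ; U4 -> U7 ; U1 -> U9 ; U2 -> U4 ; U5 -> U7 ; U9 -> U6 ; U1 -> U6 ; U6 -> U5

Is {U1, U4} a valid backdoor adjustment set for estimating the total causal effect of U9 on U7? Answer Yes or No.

Backdoor paths from U9 to U7 (paths whose first edge points into U9):
  P1: U9 <- U2 -> U4 -> U7
  P2: U9 <- U1 -> U6 -> U5 -> U7
Condition 1 (no descendant of U9 in the set): holds — descendants of U9 are {U5, U6, U7}; none are in {U1, U4}.
Condition 2 (every backdoor path blocked by {U1, U4}):
  P1: blocked at chain node U4 ∈ conditioning set.
  P2: blocked at fork node U1 ∈ conditioning set.
{U1, U4} satisfies the backdoor criterion.

Yes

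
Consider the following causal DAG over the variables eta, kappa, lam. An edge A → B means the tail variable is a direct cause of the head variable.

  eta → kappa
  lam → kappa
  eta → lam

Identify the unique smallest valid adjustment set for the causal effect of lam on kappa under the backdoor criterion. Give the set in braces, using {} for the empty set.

{eta}

Variables eligible for adjustment (non-descendants of lam, excluding lam and kappa): {eta}.
Backdoor paths from lam to kappa:
  P1: lam <- eta -> kappa
The empty set is not sufficient: P1 (lam <- eta -> kappa) has no collider blocking it and no conditioned non-collider, so it is open.
Try {eta}:
  P1: blocked at fork node eta ∈ conditioning set.
{eta} contains no descendant of lam and blocks every backdoor path.
{eta} is the unique smallest valid adjustment set.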